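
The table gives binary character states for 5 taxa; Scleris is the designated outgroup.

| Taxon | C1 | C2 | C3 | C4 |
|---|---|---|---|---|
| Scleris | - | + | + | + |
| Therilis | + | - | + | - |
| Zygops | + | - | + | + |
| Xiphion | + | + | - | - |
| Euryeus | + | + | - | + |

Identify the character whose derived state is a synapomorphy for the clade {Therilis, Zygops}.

Character polarity is set by the outgroup: the derived state is whichever differs from the outgroup's state, so for C2, C3, C4 the derived state is '-', and for the remaining characters it is '+'.
All ingroup taxa share the derived state '+' for C1; it defines the ingroup but does not resolve relationships within it.
C2: derived state '-' in Therilis and Zygops only — synapomorphy for {Therilis, Zygops}.
Only Euryeus and Xiphion show the derived state '-' for C3, supporting them as a clade.
C4 groups Therilis and Xiphion, which is incompatible with the clades supported by the remaining characters; treating it as convergent (homoplasy) costs fewer steps than any alternative tree.
Most parsimonious ingroup topology: ((Therilis,Zygops),(Xiphion,Euryeus)).
The clade {Therilis, Zygops} is supported by C2: its derived state '-' occurs in exactly those taxa and in no other taxon (including the outgroup).

C2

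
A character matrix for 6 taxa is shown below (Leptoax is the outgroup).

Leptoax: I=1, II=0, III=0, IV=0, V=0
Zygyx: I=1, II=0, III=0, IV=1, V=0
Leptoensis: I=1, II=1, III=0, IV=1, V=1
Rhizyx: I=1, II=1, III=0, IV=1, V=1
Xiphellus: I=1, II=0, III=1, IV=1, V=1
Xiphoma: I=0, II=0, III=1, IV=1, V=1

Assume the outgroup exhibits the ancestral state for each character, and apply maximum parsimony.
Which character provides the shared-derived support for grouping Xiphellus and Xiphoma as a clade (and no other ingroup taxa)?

III

Character polarity is set by the outgroup: the derived state is whichever differs from the outgroup's state, so for I the derived state is '0', and for the remaining characters it is '1'.
I: derived state '0' in Xiphoma only — an autapomorphy, so it tells us nothing about relationships among taxa.
II (derived state '1') is shared by Leptoensis and Rhizyx — a synapomorphy uniting that clade.
III: derived state '1' in Xiphellus and Xiphoma only — synapomorphy for {Xiphellus, Xiphoma}.
IV (derived state '1') is shared by all ingroup taxa — unites the whole ingroup.
V (derived state '1') is shared by Leptoensis, Rhizyx, Xiphellus, and Xiphoma — a synapomorphy uniting that clade.
Most parsimonious ingroup topology: (Zygyx,((Leptoensis,Rhizyx),(Xiphellus,Xiphoma))).
The clade {Xiphellus, Xiphoma} is supported by III: its derived state '1' occurs in exactly those taxa and in no other taxon (including the outgroup).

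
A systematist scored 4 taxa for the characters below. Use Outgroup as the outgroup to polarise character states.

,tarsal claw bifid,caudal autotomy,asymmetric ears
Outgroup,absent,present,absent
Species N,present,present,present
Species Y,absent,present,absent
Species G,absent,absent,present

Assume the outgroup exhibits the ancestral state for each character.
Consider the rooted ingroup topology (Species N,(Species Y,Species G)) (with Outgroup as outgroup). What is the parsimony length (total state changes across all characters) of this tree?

4

Map each character onto (Species N,(Species Y,Species G)) (rooted by Outgroup) and count the minimum state changes it requires (Fitch parsimony):
tarsal claw bifid: 1; caudal autotomy: 1; asymmetric ears: 2.
Total tree length = 4.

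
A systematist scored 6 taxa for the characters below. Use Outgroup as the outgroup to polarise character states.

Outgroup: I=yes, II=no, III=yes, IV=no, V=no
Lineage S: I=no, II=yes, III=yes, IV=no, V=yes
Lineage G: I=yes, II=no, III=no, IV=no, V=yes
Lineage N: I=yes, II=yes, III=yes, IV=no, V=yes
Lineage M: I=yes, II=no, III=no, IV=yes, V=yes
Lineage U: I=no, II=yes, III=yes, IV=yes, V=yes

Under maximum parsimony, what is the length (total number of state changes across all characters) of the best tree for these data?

6

Character polarity is set by the outgroup: the derived state is whichever differs from the outgroup's state, so for I, III the derived state is 'no', and for the remaining characters it is 'yes'.
I: derived state 'no' in Lineage S and Lineage U only — synapomorphy for {Lineage S, Lineage U}.
Only Lineage N, Lineage S, and Lineage U show the derived state 'yes' for II, supporting them as a clade.
III (derived state 'no') is shared by Lineage G and Lineage M — a synapomorphy uniting that clade.
IV (state 'yes') occurs in Lineage M and Lineage U but conflicts with the nesting implied by the other characters — most parsimoniously interpreted as homoplasy.
V (derived state 'yes') is shared by all ingroup taxa — unites the whole ingroup.
Most parsimonious ingroup topology: (((Lineage S,Lineage U),Lineage N),(Lineage G,Lineage M)).
Changes per character on this tree: I: 1; II: 1; III: 1; IV: 2; V: 1.
Total = 6.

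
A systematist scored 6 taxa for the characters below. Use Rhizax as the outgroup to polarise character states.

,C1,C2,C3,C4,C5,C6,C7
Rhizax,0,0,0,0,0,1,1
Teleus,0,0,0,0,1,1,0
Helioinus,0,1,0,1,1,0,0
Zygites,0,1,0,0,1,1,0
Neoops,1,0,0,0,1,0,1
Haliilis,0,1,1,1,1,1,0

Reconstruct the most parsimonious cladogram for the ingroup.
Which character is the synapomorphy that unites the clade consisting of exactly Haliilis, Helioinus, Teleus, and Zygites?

Character polarity is set by the outgroup: the derived state is whichever differs from the outgroup's state, so for C6, C7 the derived state is '0', and for the remaining characters it is '1'.
C1 (derived state '1') is unique to Neoops (autapomorphy; uninformative for grouping).
Only Haliilis, Helioinus, and Zygites show the derived state '1' for C2, supporting them as a clade.
C3 (derived state '1') is unique to Haliilis (autapomorphy; uninformative for grouping).
C4: derived state '1' in Haliilis and Helioinus only — synapomorphy for {Haliilis, Helioinus}.
C5 (derived state '1') is shared by all ingroup taxa — unites the whole ingroup.
C6 (state '0') occurs in Helioinus and Neoops but conflicts with the nesting implied by the other characters — most parsimoniously interpreted as homoplasy.
C7: derived state '0' in Haliilis, Helioinus, Teleus, and Zygites only — synapomorphy for {Haliilis, Helioinus, Teleus, Zygites}.
Most parsimonious ingroup topology: ((Teleus,((Helioinus,Haliilis),Zygites)),Neoops).
The clade {Haliilis, Helioinus, Teleus, Zygites} is supported by C7: its derived state '0' occurs in exactly those taxa and in no other taxon (including the outgroup).

C7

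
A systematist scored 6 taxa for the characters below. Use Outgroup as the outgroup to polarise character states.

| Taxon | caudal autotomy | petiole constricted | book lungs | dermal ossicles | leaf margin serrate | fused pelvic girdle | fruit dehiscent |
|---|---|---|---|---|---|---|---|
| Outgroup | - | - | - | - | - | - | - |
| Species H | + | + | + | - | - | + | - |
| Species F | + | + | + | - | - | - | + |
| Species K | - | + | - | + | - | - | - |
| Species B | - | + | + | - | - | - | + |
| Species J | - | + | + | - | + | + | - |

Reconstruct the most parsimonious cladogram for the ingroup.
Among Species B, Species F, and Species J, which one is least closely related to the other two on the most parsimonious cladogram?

The outgroup has state '-' for every character, so '+' is the derived state throughout.
caudal autotomy groups Species F and Species H, which is incompatible with the clades supported by the remaining characters; treating it as convergent (homoplasy) costs fewer steps than any alternative tree.
All ingroup taxa share the derived state '+' for petiole constricted; it defines the ingroup but does not resolve relationships within it.
book lungs: derived state '+' in Species B, Species F, Species H, and Species J only — synapomorphy for {Species B, Species F, Species H, Species J}.
dermal ossicles: derived state '+' in Species K only — an autapomorphy, so it tells us nothing about relationships among taxa.
leaf margin serrate: derived state '+' in Species J only — an autapomorphy, so it tells us nothing about relationships among taxa.
fused pelvic girdle (derived state '+') is shared by Species H and Species J — a synapomorphy uniting that clade.
fruit dehiscent: derived state '+' in Species B and Species F only — synapomorphy for {Species B, Species F}.
Most parsimonious ingroup topology: (((Species H,Species J),(Species F,Species B)),Species K).
Species B and Species F share a more recent common ancestor with each other than either does with Species J, so Species J is the least closely related of the three.

Species J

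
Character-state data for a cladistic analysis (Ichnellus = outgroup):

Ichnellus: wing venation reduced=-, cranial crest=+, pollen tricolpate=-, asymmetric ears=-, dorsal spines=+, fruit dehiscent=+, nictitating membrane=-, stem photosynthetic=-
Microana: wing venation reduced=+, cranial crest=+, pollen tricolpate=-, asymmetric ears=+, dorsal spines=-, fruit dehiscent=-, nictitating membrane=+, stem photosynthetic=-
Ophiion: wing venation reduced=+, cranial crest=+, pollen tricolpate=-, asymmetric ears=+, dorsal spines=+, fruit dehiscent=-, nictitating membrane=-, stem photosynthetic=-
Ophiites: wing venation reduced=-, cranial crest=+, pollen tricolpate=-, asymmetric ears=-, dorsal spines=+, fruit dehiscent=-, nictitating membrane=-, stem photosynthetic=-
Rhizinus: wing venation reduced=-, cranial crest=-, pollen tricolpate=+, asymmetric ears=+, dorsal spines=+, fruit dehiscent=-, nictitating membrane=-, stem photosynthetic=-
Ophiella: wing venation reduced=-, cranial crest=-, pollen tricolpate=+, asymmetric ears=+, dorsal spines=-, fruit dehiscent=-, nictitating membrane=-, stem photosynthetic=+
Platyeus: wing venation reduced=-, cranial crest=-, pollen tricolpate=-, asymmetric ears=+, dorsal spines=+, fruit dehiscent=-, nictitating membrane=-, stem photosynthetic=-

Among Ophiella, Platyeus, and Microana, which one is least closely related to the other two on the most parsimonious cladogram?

Character polarity is set by the outgroup: the derived state is whichever differs from the outgroup's state, so for cranial crest, dorsal spines, fruit dehiscent the derived state is '-', and for the remaining characters it is '+'.
wing venation reduced (derived state '+') is shared by Microana and Ophiion — a synapomorphy uniting that clade.
cranial crest: derived state '-' in Ophiella, Platyeus, and Rhizinus only — synapomorphy for {Ophiella, Platyeus, Rhizinus}.
Only Ophiella and Rhizinus show the derived state '+' for pollen tricolpate, supporting them as a clade.
Only Microana, Ophiella, Ophiion, Platyeus, and Rhizinus show the derived state '+' for asymmetric ears, supporting them as a clade.
dorsal spines (state '-') occurs in Microana and Ophiella but conflicts with the nesting implied by the other characters — most parsimoniously interpreted as homoplasy.
All ingroup taxa share the derived state '-' for fruit dehiscent; it defines the ingroup but does not resolve relationships within it.
nictitating membrane: derived state '+' in Microana only — an autapomorphy, so it tells us nothing about relationships among taxa.
stem photosynthetic: derived state '+' in Ophiella only — an autapomorphy, so it tells us nothing about relationships among taxa.
Most parsimonious ingroup topology: (((Microana,Ophiion),((Rhizinus,Ophiella),Platyeus)),Ophiites).
Platyeus and Ophiella share a more recent common ancestor with each other than either does with Microana, so Microana is the least closely related of the three.

Microana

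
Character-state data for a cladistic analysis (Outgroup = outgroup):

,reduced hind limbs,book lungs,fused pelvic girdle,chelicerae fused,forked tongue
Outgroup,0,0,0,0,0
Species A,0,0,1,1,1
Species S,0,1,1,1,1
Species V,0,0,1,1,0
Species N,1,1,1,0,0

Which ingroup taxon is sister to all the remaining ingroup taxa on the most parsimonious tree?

The outgroup has state '0' for every character, so '1' is the derived state throughout.
reduced hind limbs: derived state '1' in Species N only — an autapomorphy, so it tells us nothing about relationships among taxa.
book lungs groups Species N and Species S, which is incompatible with the clades supported by the remaining characters; treating it as convergent (homoplasy) costs fewer steps than any alternative tree.
fused pelvic girdle (derived state '1') is shared by all ingroup taxa — unites the whole ingroup.
chelicerae fused: derived state '1' in Species A, Species S, and Species V only — synapomorphy for {Species A, Species S, Species V}.
forked tongue (derived state '1') is shared by Species A and Species S — a synapomorphy uniting that clade.
Most parsimonious ingroup topology: (((Species A,Species S),Species V),Species N).
Species N is sister to the clade containing all other ingroup taxa, so it is the earliest-diverging (most basal) ingroup lineage.

Species N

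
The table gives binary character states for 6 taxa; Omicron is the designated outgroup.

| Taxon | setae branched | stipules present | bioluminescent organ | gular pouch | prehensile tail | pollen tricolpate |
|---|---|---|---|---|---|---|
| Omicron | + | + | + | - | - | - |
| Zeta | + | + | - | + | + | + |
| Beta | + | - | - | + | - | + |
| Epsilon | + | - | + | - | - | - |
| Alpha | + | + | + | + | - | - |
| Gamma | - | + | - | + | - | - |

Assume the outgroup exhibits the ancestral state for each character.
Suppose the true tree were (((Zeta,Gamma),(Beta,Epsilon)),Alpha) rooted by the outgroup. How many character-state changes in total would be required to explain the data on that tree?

Map each character onto (((Zeta,Gamma),(Beta,Epsilon)),Alpha) (rooted by Omicron) and count the minimum state changes it requires (Fitch parsimony):
setae branched: 1; stipules present: 1; bioluminescent organ: 2; gular pouch: 2; prehensile tail: 1; pollen tricolpate: 2.
Total tree length = 9.

9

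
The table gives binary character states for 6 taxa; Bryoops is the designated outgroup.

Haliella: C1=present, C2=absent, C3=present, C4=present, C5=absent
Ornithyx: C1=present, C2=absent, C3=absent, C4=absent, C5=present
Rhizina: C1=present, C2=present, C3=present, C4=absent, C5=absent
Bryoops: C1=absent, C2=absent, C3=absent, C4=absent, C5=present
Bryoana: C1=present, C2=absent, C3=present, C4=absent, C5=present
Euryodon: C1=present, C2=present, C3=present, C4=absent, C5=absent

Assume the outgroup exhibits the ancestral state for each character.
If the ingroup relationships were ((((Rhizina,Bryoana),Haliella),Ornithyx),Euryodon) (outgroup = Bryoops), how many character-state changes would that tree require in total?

9

Map each character onto ((((Rhizina,Bryoana),Haliella),Ornithyx),Euryodon) (rooted by Bryoops) and count the minimum state changes it requires (Fitch parsimony):
C1: 1; C2: 2; C3: 2; C4: 1; C5: 3.
Total tree length = 9.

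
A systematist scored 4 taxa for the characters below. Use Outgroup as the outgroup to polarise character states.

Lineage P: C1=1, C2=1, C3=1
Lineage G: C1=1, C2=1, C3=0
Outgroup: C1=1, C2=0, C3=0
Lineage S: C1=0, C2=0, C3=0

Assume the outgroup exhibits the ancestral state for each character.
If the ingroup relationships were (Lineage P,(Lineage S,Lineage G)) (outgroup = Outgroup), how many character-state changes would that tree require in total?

4

Map each character onto (Lineage P,(Lineage S,Lineage G)) (rooted by Outgroup) and count the minimum state changes it requires (Fitch parsimony):
C1: 1; C2: 2; C3: 1.
Total tree length = 4.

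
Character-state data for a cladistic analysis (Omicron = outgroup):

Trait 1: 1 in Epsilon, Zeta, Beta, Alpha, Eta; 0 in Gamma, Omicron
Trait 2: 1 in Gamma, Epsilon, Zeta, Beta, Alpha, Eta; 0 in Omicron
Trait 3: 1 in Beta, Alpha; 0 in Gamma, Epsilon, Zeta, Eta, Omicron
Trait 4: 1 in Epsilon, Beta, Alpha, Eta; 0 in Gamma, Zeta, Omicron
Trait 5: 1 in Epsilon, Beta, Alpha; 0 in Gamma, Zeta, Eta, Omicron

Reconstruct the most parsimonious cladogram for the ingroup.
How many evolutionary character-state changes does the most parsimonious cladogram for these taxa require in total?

5

The outgroup has state '0' for every character, so '1' is the derived state throughout.
Only Alpha, Beta, Epsilon, Eta, and Zeta show the derived state '1' for Trait 1, supporting them as a clade.
All ingroup taxa share the derived state '1' for Trait 2; it defines the ingroup but does not resolve relationships within it.
Trait 3 (derived state '1') is shared by Alpha and Beta — a synapomorphy uniting that clade.
Trait 4 (derived state '1') is shared by Alpha, Beta, Epsilon, and Eta — a synapomorphy uniting that clade.
Only Alpha, Beta, and Epsilon show the derived state '1' for Trait 5, supporting them as a clade.
Most parsimonious ingroup topology: (((((Beta,Alpha),Epsilon),Eta),Zeta),Gamma).
Changes per character on this tree: Trait 1: 1; Trait 2: 1; Trait 3: 1; Trait 4: 1; Trait 5: 1.
Total = 5.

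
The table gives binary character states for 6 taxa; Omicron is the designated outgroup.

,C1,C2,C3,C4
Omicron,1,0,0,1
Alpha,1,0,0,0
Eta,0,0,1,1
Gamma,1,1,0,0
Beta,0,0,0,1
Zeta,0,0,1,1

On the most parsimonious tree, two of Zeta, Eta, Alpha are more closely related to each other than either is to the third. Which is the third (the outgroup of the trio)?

Alpha

Character polarity is set by the outgroup: the derived state is whichever differs from the outgroup's state, so for C1, C4 the derived state is '0', and for the remaining characters it is '1'.
C1: derived state '0' in Beta, Eta, and Zeta only — synapomorphy for {Beta, Eta, Zeta}.
C2 (derived state '1') is unique to Gamma (autapomorphy; uninformative for grouping).
C3 (derived state '1') is shared by Eta and Zeta — a synapomorphy uniting that clade.
Only Alpha and Gamma show the derived state '0' for C4, supporting them as a clade.
Most parsimonious ingroup topology: ((Alpha,Gamma),((Eta,Zeta),Beta)).
Zeta and Eta share a more recent common ancestor with each other than either does with Alpha, so Alpha is the least closely related of the three.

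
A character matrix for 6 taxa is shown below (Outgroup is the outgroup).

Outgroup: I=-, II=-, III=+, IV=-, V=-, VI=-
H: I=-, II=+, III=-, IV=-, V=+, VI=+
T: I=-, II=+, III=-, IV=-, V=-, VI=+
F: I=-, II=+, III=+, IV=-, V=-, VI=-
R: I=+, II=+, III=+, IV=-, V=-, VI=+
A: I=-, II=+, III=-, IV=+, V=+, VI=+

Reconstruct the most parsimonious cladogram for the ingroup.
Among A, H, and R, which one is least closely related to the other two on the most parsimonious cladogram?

R

Character polarity is set by the outgroup: the derived state is whichever differs from the outgroup's state, so for III the derived state is '-', and for the remaining characters it is '+'.
I (derived state '+') is unique to R (autapomorphy; uninformative for grouping).
All ingroup taxa share the derived state '+' for II; it defines the ingroup but does not resolve relationships within it.
III (derived state '-') is shared by A, H, and T — a synapomorphy uniting that clade.
IV (derived state '+') is unique to A (autapomorphy; uninformative for grouping).
V (derived state '+') is shared by A and H — a synapomorphy uniting that clade.
VI (derived state '+') is shared by A, H, R, and T — a synapomorphy uniting that clade.
Most parsimonious ingroup topology: ((((H,A),T),R),F).
A and H share a more recent common ancestor with each other than either does with R, so R is the least closely related of the three.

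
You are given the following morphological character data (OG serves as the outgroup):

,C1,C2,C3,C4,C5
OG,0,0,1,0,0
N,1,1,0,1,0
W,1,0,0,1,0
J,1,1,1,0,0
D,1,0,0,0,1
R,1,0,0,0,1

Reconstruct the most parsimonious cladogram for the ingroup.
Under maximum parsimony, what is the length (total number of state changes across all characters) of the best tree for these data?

Character polarity is set by the outgroup: the derived state is whichever differs from the outgroup's state, so for C3 the derived state is '0', and for the remaining characters it is '1'.
All ingroup taxa share the derived state '1' for C1; it defines the ingroup but does not resolve relationships within it.
C2 groups J and N, which is incompatible with the clades supported by the remaining characters; treating it as convergent (homoplasy) costs fewer steps than any alternative tree.
C3 (derived state '0') is shared by D, N, R, and W — a synapomorphy uniting that clade.
Only N and W show the derived state '1' for C4, supporting them as a clade.
Only D and R show the derived state '1' for C5, supporting them as a clade.
Most parsimonious ingroup topology: (((N,W),(D,R)),J).
Changes per character on this tree: C1: 1; C2: 2; C3: 1; C4: 1; C5: 1.
Total = 6.

6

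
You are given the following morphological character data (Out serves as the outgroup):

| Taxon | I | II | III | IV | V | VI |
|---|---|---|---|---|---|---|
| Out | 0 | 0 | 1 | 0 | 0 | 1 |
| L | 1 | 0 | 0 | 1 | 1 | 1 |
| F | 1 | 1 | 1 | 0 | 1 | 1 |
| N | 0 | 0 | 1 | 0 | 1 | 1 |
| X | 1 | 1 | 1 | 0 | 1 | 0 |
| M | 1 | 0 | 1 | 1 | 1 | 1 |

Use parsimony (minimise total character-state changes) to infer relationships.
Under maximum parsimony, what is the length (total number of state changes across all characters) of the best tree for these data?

Character polarity is set by the outgroup: the derived state is whichever differs from the outgroup's state, so for III, VI the derived state is '0', and for the remaining characters it is '1'.
I (derived state '1') is shared by F, L, M, and X — a synapomorphy uniting that clade.
II (derived state '1') is shared by F and X — a synapomorphy uniting that clade.
III (derived state '0') is unique to L (autapomorphy; uninformative for grouping).
Only L and M show the derived state '1' for IV, supporting them as a clade.
V (derived state '1') is shared by all ingroup taxa — unites the whole ingroup.
VI: derived state '0' in X only — an autapomorphy, so it tells us nothing about relationships among taxa.
Most parsimonious ingroup topology: (((L,M),(F,X)),N).
Changes per character on this tree: I: 1; II: 1; III: 1; IV: 1; V: 1; VI: 1.
Total = 6.

6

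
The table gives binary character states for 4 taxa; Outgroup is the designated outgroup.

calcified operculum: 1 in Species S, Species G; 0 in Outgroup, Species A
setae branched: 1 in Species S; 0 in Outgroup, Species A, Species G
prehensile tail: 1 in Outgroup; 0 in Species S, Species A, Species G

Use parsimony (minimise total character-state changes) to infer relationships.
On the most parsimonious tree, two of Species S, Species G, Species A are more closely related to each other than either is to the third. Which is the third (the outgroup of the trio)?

Species A

Character polarity is set by the outgroup: the derived state is whichever differs from the outgroup's state, so for prehensile tail the derived state is '0', and for the remaining characters it is '1'.
calcified operculum: derived state '1' in Species G and Species S only — synapomorphy for {Species G, Species S}.
setae branched: derived state '1' in Species S only — an autapomorphy, so it tells us nothing about relationships among taxa.
prehensile tail (derived state '0') is shared by all ingroup taxa — unites the whole ingroup.
Most parsimonious ingroup topology: ((Species S,Species G),Species A).
Species S and Species G share a more recent common ancestor with each other than either does with Species A, so Species A is the least closely related of the three.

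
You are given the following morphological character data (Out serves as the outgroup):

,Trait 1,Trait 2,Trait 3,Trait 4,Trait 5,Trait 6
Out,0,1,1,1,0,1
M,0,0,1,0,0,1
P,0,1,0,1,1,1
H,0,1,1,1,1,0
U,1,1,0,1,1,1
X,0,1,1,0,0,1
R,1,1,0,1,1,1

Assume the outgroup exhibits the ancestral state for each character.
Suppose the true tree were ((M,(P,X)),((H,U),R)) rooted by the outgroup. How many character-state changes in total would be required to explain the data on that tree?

11

Map each character onto ((M,(P,X)),((H,U),R)) (rooted by Out) and count the minimum state changes it requires (Fitch parsimony):
Trait 1: 2; Trait 2: 1; Trait 3: 3; Trait 4: 2; Trait 5: 2; Trait 6: 1.
Total tree length = 11.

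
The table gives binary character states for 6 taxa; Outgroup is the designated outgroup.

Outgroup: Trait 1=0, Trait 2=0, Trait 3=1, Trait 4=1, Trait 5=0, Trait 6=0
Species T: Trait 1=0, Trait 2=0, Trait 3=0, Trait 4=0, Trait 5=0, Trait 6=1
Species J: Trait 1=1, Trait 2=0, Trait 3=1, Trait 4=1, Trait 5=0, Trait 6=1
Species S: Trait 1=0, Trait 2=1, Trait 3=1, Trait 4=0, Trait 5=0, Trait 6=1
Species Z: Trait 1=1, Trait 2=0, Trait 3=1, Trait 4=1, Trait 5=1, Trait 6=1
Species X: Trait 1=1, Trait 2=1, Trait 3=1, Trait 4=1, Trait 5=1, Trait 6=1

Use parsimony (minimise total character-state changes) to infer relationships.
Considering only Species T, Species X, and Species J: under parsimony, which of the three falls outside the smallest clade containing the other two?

Character polarity is set by the outgroup: the derived state is whichever differs from the outgroup's state, so for Trait 3, Trait 4 the derived state is '0', and for the remaining characters it is '1'.
Trait 1: derived state '1' in Species J, Species X, and Species Z only — synapomorphy for {Species J, Species X, Species Z}.
Trait 2 (state '1') occurs in Species S and Species X but conflicts with the nesting implied by the other characters — most parsimoniously interpreted as homoplasy.
Trait 3: derived state '0' in Species T only — an autapomorphy, so it tells us nothing about relationships among taxa.
Only Species S and Species T show the derived state '0' for Trait 4, supporting them as a clade.
Only Species X and Species Z show the derived state '1' for Trait 5, supporting them as a clade.
All ingroup taxa share the derived state '1' for Trait 6; it defines the ingroup but does not resolve relationships within it.
Most parsimonious ingroup topology: ((Species T,Species S),(Species J,(Species Z,Species X))).
Species J and Species X share a more recent common ancestor with each other than either does with Species T, so Species T is the least closely related of the three.

Species T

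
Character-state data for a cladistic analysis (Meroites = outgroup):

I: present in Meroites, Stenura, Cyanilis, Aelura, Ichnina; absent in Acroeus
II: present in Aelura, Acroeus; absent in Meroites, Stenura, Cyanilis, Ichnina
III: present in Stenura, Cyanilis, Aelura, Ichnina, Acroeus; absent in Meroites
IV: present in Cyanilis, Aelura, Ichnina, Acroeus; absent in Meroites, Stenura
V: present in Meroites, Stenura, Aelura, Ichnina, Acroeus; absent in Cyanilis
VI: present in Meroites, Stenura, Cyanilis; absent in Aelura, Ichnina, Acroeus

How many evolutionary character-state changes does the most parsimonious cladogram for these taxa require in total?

6

Character polarity is set by the outgroup: the derived state is whichever differs from the outgroup's state, so for I, V, VI the derived state is 'absent', and for the remaining characters it is 'present'.
I (derived state 'absent') is unique to Acroeus (autapomorphy; uninformative for grouping).
II: derived state 'present' in Acroeus and Aelura only — synapomorphy for {Acroeus, Aelura}.
III (derived state 'present') is shared by all ingroup taxa — unites the whole ingroup.
Only Acroeus, Aelura, Cyanilis, and Ichnina show the derived state 'present' for IV, supporting them as a clade.
V (derived state 'absent') is unique to Cyanilis (autapomorphy; uninformative for grouping).
VI: derived state 'absent' in Acroeus, Aelura, and Ichnina only — synapomorphy for {Acroeus, Aelura, Ichnina}.
Most parsimonious ingroup topology: (Stenura,(Cyanilis,((Aelura,Acroeus),Ichnina))).
Changes per character on this tree: I: 1; II: 1; III: 1; IV: 1; V: 1; VI: 1.
Total = 6.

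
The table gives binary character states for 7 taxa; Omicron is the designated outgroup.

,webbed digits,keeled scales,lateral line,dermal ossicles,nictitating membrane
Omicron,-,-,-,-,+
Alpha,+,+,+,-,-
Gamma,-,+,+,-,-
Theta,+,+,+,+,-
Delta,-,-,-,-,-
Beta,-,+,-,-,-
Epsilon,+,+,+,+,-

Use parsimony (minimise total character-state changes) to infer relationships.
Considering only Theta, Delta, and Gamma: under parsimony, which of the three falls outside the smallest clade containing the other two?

Character polarity is set by the outgroup: the derived state is whichever differs from the outgroup's state, so for nictitating membrane the derived state is '-', and for the remaining characters it is '+'.
Only Alpha, Epsilon, and Theta show the derived state '+' for webbed digits, supporting them as a clade.
keeled scales: derived state '+' in Alpha, Beta, Epsilon, Gamma, and Theta only — synapomorphy for {Alpha, Beta, Epsilon, Gamma, Theta}.
lateral line (derived state '+') is shared by Alpha, Epsilon, Gamma, and Theta — a synapomorphy uniting that clade.
dermal ossicles (derived state '+') is shared by Epsilon and Theta — a synapomorphy uniting that clade.
nictitating membrane (derived state '-') is shared by all ingroup taxa — unites the whole ingroup.
Most parsimonious ingroup topology: ((((Alpha,(Theta,Epsilon)),Gamma),Beta),Delta).
Theta and Gamma share a more recent common ancestor with each other than either does with Delta, so Delta is the least closely related of the three.

Delta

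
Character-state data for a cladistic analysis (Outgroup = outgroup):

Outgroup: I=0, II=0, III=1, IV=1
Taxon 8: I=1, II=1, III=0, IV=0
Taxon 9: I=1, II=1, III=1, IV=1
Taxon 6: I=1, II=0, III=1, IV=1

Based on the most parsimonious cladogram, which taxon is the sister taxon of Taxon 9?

Character polarity is set by the outgroup: the derived state is whichever differs from the outgroup's state, so for III, IV the derived state is '0', and for the remaining characters it is '1'.
I (derived state '1') is shared by all ingroup taxa — unites the whole ingroup.
Only Taxon 8 and Taxon 9 show the derived state '1' for II, supporting them as a clade.
III: derived state '0' in Taxon 8 only — an autapomorphy, so it tells us nothing about relationships among taxa.
IV (derived state '0') is unique to Taxon 8 (autapomorphy; uninformative for grouping).
Most parsimonious ingroup topology: ((Taxon 8,Taxon 9),Taxon 6).
Taxon 9 and Taxon 8 form a cherry on this tree, so they are sister taxa.

Taxon 8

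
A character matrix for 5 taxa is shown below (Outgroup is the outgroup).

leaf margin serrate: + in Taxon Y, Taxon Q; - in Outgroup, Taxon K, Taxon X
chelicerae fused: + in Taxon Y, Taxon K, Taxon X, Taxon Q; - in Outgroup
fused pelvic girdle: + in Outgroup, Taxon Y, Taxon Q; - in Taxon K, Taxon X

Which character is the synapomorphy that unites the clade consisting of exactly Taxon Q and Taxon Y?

Character polarity is set by the outgroup: the derived state is whichever differs from the outgroup's state, so for fused pelvic girdle the derived state is '-', and for the remaining characters it is '+'.
Only Taxon Q and Taxon Y show the derived state '+' for leaf margin serrate, supporting them as a clade.
All ingroup taxa share the derived state '+' for chelicerae fused; it defines the ingroup but does not resolve relationships within it.
fused pelvic girdle: derived state '-' in Taxon K and Taxon X only — synapomorphy for {Taxon K, Taxon X}.
Most parsimonious ingroup topology: ((Taxon Y,Taxon Q),(Taxon K,Taxon X)).
The clade {Taxon Q, Taxon Y} is supported by leaf margin serrate: its derived state '+' occurs in exactly those taxa and in no other taxon (including the outgroup).

leaf margin serrate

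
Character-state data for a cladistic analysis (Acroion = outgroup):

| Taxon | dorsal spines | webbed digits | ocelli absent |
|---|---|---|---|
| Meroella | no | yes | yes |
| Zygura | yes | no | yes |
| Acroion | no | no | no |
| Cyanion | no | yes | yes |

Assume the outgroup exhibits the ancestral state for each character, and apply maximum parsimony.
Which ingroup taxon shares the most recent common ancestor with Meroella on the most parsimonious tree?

Cyanion

The outgroup has state 'no' for every character, so 'yes' is the derived state throughout.
dorsal spines: derived state 'yes' in Zygura only — an autapomorphy, so it tells us nothing about relationships among taxa.
webbed digits (derived state 'yes') is shared by Cyanion and Meroella — a synapomorphy uniting that clade.
All ingroup taxa share the derived state 'yes' for ocelli absent; it defines the ingroup but does not resolve relationships within it.
Most parsimonious ingroup topology: (Zygura,(Cyanion,Meroella)).
Meroella and Cyanion form a cherry on this tree, so they are sister taxa.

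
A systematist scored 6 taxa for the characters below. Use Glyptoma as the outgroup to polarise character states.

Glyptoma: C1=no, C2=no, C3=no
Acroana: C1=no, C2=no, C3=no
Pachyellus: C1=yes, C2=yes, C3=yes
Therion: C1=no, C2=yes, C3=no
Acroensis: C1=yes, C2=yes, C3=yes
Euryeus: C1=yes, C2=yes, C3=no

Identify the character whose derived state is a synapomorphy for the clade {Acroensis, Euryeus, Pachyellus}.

C1

The outgroup has state 'no' for every character, so 'yes' is the derived state throughout.
Only Acroensis, Euryeus, and Pachyellus show the derived state 'yes' for C1, supporting them as a clade.
C2: derived state 'yes' in Acroensis, Euryeus, Pachyellus, and Therion only — synapomorphy for {Acroensis, Euryeus, Pachyellus, Therion}.
Only Acroensis and Pachyellus show the derived state 'yes' for C3, supporting them as a clade.
Most parsimonious ingroup topology: (Acroana,(((Pachyellus,Acroensis),Euryeus),Therion)).
The clade {Acroensis, Euryeus, Pachyellus} is supported by C1: its derived state 'yes' occurs in exactly those taxa and in no other taxon (including the outgroup).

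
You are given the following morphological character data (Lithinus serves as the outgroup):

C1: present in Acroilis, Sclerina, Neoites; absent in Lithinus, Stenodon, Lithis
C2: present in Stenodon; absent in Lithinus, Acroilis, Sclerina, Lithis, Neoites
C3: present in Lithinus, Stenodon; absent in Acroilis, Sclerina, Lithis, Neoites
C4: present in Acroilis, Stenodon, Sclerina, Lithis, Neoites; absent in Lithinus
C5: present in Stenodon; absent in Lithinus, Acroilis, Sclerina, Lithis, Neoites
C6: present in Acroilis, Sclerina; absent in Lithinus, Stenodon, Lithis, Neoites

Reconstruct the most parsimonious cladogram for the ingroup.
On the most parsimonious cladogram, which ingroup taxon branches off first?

Stenodon

Character polarity is set by the outgroup: the derived state is whichever differs from the outgroup's state, so for C3 the derived state is 'absent', and for the remaining characters it is 'present'.
C1: derived state 'present' in Acroilis, Neoites, and Sclerina only — synapomorphy for {Acroilis, Neoites, Sclerina}.
C2 (derived state 'present') is unique to Stenodon (autapomorphy; uninformative for grouping).
C3 (derived state 'absent') is shared by Acroilis, Lithis, Neoites, and Sclerina — a synapomorphy uniting that clade.
C4 (derived state 'present') is shared by all ingroup taxa — unites the whole ingroup.
C5 (derived state 'present') is unique to Stenodon (autapomorphy; uninformative for grouping).
C6 (derived state 'present') is shared by Acroilis and Sclerina — a synapomorphy uniting that clade.
Most parsimonious ingroup topology: ((((Acroilis,Sclerina),Neoites),Lithis),Stenodon).
Stenodon is sister to the clade containing all other ingroup taxa, so it is the earliest-diverging (most basal) ingroup lineage.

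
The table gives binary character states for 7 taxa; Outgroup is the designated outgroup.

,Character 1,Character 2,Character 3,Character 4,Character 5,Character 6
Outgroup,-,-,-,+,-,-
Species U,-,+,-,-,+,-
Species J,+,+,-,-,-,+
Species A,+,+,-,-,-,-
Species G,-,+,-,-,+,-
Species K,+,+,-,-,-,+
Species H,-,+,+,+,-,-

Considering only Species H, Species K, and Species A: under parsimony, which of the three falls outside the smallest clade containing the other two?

Species H

Character polarity is set by the outgroup: the derived state is whichever differs from the outgroup's state, so for Character 4 the derived state is '-', and for the remaining characters it is '+'.
Character 1 (derived state '+') is shared by Species A, Species J, and Species K — a synapomorphy uniting that clade.
Character 2 (derived state '+') is shared by all ingroup taxa — unites the whole ingroup.
Character 3 (derived state '+') is unique to Species H (autapomorphy; uninformative for grouping).
Character 4: derived state '-' in Species A, Species G, Species J, Species K, and Species U only — synapomorphy for {Species A, Species G, Species J, Species K, Species U}.
Only Species G and Species U show the derived state '+' for Character 5, supporting them as a clade.
Character 6 (derived state '+') is shared by Species J and Species K — a synapomorphy uniting that clade.
Most parsimonious ingroup topology: (((Species U,Species G),((Species J,Species K),Species A)),Species H).
Species K and Species A share a more recent common ancestor with each other than either does with Species H, so Species H is the least closely related of the three.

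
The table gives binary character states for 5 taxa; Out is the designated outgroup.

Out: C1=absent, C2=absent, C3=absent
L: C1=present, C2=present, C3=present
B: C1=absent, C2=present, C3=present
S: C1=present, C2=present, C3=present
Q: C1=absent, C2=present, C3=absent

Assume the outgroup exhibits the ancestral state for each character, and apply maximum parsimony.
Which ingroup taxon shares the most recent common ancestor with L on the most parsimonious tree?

The outgroup has state 'absent' for every character, so 'present' is the derived state throughout.
C1: derived state 'present' in L and S only — synapomorphy for {L, S}.
C2 (derived state 'present') is shared by all ingroup taxa — unites the whole ingroup.
C3: derived state 'present' in B, L, and S only — synapomorphy for {B, L, S}.
Most parsimonious ingroup topology: (((L,S),B),Q).
L and S form a cherry on this tree, so they are sister taxa.

S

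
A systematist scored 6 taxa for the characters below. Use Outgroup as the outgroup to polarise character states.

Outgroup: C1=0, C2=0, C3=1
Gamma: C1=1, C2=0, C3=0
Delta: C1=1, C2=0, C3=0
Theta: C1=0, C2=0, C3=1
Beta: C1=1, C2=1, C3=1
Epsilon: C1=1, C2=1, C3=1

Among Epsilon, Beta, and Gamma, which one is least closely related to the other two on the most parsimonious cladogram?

Gamma

Character polarity is set by the outgroup: the derived state is whichever differs from the outgroup's state, so for C3 the derived state is '0', and for the remaining characters it is '1'.
C1: derived state '1' in Beta, Delta, Epsilon, and Gamma only — synapomorphy for {Beta, Delta, Epsilon, Gamma}.
C2: derived state '1' in Beta and Epsilon only — synapomorphy for {Beta, Epsilon}.
C3: derived state '0' in Delta and Gamma only — synapomorphy for {Delta, Gamma}.
Most parsimonious ingroup topology: (((Gamma,Delta),(Beta,Epsilon)),Theta).
Beta and Epsilon share a more recent common ancestor with each other than either does with Gamma, so Gamma is the least closely related of the three.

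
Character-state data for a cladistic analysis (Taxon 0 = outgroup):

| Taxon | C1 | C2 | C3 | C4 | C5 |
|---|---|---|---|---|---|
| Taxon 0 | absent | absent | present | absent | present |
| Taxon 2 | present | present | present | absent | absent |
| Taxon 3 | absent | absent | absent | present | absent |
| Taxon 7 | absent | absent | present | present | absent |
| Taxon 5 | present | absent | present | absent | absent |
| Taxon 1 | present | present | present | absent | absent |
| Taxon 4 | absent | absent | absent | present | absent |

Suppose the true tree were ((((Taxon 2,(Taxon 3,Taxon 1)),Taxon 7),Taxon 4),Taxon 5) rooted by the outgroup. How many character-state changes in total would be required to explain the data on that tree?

Map each character onto ((((Taxon 2,(Taxon 3,Taxon 1)),Taxon 7),Taxon 4),Taxon 5) (rooted by Taxon 0) and count the minimum state changes it requires (Fitch parsimony):
C1: 3; C2: 2; C3: 2; C4: 3; C5: 1.
Total tree length = 11.

11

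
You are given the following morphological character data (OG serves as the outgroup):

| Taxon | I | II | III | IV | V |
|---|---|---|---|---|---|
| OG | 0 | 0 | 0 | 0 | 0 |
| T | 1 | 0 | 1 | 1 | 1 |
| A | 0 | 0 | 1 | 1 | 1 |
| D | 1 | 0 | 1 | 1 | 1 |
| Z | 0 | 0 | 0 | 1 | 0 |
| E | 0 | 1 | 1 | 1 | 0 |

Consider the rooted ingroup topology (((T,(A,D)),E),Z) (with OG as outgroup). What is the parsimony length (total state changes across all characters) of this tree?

6

Map each character onto (((T,(A,D)),E),Z) (rooted by OG) and count the minimum state changes it requires (Fitch parsimony):
I: 2; II: 1; III: 1; IV: 1; V: 1.
Total tree length = 6.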